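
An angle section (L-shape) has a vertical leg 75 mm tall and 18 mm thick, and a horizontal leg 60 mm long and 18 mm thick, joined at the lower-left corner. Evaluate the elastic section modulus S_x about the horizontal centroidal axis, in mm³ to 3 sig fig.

Break the section into simple shapes (no overlaps), measuring from the bottom-left corner of the bounding box.
Vertical leg: 18 × 75, A = 1 350 mm², y = 37.5 mm, Ī = 632 813 mm⁴.
Horizontal leg (remainder): 42 × 18, A = 756 mm², y = 9 mm, Ī = 20 412 mm⁴.
Centroid: ȳ = ΣA·y / ΣA = 27.269 mm.
Transfer each piece to the horizontal centroidal axis using Ī + A·d² with d = y − 27.269:
  vertical leg: d = 10.231 mm → contributes +774 115 mm⁴
  horizontal leg (remainder): d = -18.269 mm → contributes +272 738 mm⁴
Total I = 1 046 853 mm⁴.
Extreme fibre distance c = 47.731 mm; S = I/c = 21 932 mm³.

S_x ≈ 2.19 × 10⁴ mm³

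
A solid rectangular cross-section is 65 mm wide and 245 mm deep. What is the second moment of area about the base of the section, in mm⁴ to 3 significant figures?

The section: 65 × 245, A = 15 925 mm², y = 122.5 mm, Ī = 79 658 177 mm⁴.
Transfer it to a horizontal axis along the bottom face using Ī + A·d² with d = y − 0:
  the section: d = 122.5 mm → contributes +318 632 708 mm⁴
Total I = 318 632 708 mm⁴.

I_base ≈ 3.19 × 10⁸ mm⁴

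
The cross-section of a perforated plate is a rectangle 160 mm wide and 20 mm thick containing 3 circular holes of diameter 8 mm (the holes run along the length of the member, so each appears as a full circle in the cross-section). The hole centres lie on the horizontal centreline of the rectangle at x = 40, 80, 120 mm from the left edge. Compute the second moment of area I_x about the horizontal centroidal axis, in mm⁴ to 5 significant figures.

Decompose the section into non-overlapping parts with the origin at the bottom-left of its bounding rectangle.
Plate: 160 × 20, A = 3 200 mm², y = 10 mm, Ī = 106666.7 mm⁴.
Hole 1 (subtracted): ⌀8, A = 50.26548 mm², y = 10 mm, Ī = 201.0619 mm⁴.
Hole 2 (subtracted): ⌀8, A = 50.26548 mm², y = 10 mm, Ī = 201.0619 mm⁴.
Hole 3 (subtracted): ⌀8, A = 50.26548 mm², y = 10 mm, Ī = 201.0619 mm⁴.
By symmetry the centroid is at mid-height, ȳ = 10 mm.
All pieces are centred on the horizontal centroidal axis, so I = ΣĪ (holes subtracted) = 106063.5 mm⁴.

I_x ≈ 1.0606 × 10⁵ mm⁴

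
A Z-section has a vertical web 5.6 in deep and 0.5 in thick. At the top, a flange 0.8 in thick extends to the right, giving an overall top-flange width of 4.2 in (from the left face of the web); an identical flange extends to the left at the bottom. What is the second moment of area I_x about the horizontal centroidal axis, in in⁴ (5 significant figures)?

I_x ≈ 41.732 in⁴

Decompose the section into non-overlapping parts with the origin at the bottom-left of its bounding rectangle.
Web: 0.5 × 5.6, A = 2.8 in², y = 2.8 in, Ī = 7.317333 in⁴.
Top flange (beyond web): 3.7 × 0.8, A = 2.96 in², y = 5.2 in, Ī = 0.1578667 in⁴.
Bottom flange (beyond web): 3.7 × 0.8, A = 2.96 in², y = 0.4 in, Ī = 0.1578667 in⁴.
Centroid: ȳ = ΣA·y / ΣA = 2.8 in.
Transfer each piece to the horizontal centroidal axis using Ī + A·d² with d = y − 2.8:
  web: d = 0 in → contributes +7.317333 in⁴
  top flange (beyond web): d = 2.4 in → contributes +17.20747 in⁴
  bottom flange (beyond web): d = -2.4 in → contributes +17.20747 in⁴
Total I = 41.73227 in⁴.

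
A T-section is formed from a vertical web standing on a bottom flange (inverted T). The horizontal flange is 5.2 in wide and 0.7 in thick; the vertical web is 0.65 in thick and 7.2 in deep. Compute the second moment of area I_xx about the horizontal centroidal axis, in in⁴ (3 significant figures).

I_xx ≈ 52.3 in⁴

Treat the section as a set of non-overlapping primitives; coordinates are from the bounding-box lower-left.
Flange: 5.2 × 0.7, A = 3.64 in², y = 0.35 in, Ī = 0.14863 in⁴.
Web: 0.65 × 7.2, A = 4.68 in², y = 4.3 in, Ī = 20.218 in⁴.
Centroid: ȳ = ΣA·y / ΣA = 2.5719 in.
Transfer each piece to the horizontal centroidal axis using Ī + A·d² with d = y − 2.5719:
  flange: d = -2.2219 in → contributes +18.118 in⁴
  web: d = 1.7281 in → contributes +34.194 in⁴
Total I = 52.312 in⁴.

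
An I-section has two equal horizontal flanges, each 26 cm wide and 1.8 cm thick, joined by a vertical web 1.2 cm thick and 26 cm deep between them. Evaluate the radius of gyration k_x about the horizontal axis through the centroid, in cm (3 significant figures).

k_x ≈ 12.6 cm

Break the section into simple shapes (no overlaps), measuring from the bottom-left corner of the bounding box.
Bottom flange: 26 × 1.8, A = 46.8 cm², y = 0.9 cm, Ī = 12.636 cm⁴.
Web: 1.2 × 26, A = 31.2 cm², y = 14.8 cm, Ī = 1757.6 cm⁴.
Top flange: 26 × 1.8, A = 46.8 cm², y = 28.7 cm, Ī = 12.636 cm⁴.
By symmetry the centroid is at mid-height, ȳ = 14.8 cm.
Transfer each piece to the horizontal axis through the centroid using Ī + A·d² with d = y − 14.8:
  bottom flange: d = -13.9 cm → contributes +9054.9 cm⁴
  web: d = 0 cm → contributes +1757.6 cm⁴
  top flange: d = 13.9 cm → contributes +9054.9 cm⁴
Total I = 19 867 cm⁴.
Radius of gyration: k = √(I/A) = √(19 867 / 124.8) = 12.617 cm.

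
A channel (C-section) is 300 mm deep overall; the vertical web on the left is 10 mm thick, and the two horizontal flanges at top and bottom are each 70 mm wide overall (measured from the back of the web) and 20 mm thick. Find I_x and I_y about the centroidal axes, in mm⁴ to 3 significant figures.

I_x ≈ 6.96 × 10⁷ mm⁴, I_y ≈ 2.38 × 10⁶ mm⁴

Split into non-overlapping primitives; take the origin at the lower-left of the bounding box.
Web: 10 × 300, A = 3 000 mm², y = 150 mm, Ī = 22 500 000 mm⁴.
Top flange (beyond web): 60 × 20, A = 1 200 mm², y = 290 mm, Ī = 40 000 mm⁴.
Bottom flange (beyond web): 60 × 20, A = 1 200 mm², y = 10 mm, Ī = 40 000 mm⁴.
By symmetry the centroid is at mid-height, ȳ = 150 mm.
Transfer each piece to the centroidal x-axis using Ī + A·d² with d = y − 150:
  web: d = 0 mm → contributes +22 500 000 mm⁴
  top flange (beyond web): d = 140 mm → contributes +23 560 000 mm⁴
  bottom flange (beyond web): d = -140 mm → contributes +23 560 000 mm⁴
Total I = 69 620 000 mm⁴.
For the y-axis: x̄ = 20.556 mm.
Repeating about the centroidal y-axis gives I_y = 2 378 333 mm⁴.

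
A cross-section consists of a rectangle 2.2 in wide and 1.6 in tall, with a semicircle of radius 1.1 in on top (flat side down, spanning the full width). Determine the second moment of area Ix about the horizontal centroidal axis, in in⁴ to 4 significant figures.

Treat the section as a set of non-overlapping primitives; coordinates are from the bounding-box lower-left.
Rectangular body: 2.2 × 1.6, A = 3.52 in², y = 0.8 in, Ī = 0.750933 in⁴.
Semicircular cap: semicircle r = 1.1, A = 1.90066 in², y = 2.06685 in, Ī = 0.160695 in⁴.
Centroid: ȳ = ΣA·y / ΣA = 1.2442 in.
Transfer each piece to the horizontal centroidal axis using Ī + A·d² with d = y − 1.2442:
  rectangular body: d = -0.444201 in → contributes +1.44548 in⁴
  semicircular cap: d = 0.822653 in → contributes +1.44699 in⁴
Total I = 2.89247 in⁴.

Ix ≈ 2.892 in⁴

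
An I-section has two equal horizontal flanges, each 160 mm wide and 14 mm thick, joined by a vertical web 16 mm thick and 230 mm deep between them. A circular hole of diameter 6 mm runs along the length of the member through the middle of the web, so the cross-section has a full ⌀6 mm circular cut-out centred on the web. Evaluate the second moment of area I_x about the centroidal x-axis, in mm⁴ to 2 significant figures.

I_x ≈ 8.3 × 10⁷ mm⁴

Break the section into simple shapes (no overlaps), measuring from the bottom-left corner of the bounding box.
Bottom flange: 160 × 14, A = 2 240 mm², y = 7 mm, Ī = 36 587 mm⁴.
Web: 16 × 230, A = 3 680 mm², y = 129 mm, Ī = 16 222 667 mm⁴.
Top flange: 160 × 14, A = 2 240 mm², y = 251 mm, Ī = 36 587 mm⁴.
Hole (subtracted): ⌀6, A = 28.27 mm², y = 129 mm, Ī = 63.62 mm⁴.
By symmetry the centroid is at mid-height, ȳ = 129 mm.
Transfer each piece to the centroidal x-axis using Ī + A·d² with d = y − 129:
  bottom flange: d = -122 mm → contributes +33 376 747 mm⁴
  web: d = 0 mm → contributes +16 222 667 mm⁴
  top flange: d = 122 mm → contributes +33 376 747 mm⁴
  hole: d = 0 mm → contributes −63.62 mm⁴
Total I = 82 976 096 mm⁴.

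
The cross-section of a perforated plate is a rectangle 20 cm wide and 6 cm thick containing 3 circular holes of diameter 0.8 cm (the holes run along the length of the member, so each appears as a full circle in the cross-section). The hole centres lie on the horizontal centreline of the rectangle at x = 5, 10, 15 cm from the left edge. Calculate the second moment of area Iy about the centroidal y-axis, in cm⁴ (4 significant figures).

Break the section into simple shapes (no overlaps), measuring from the bottom-left corner of the bounding box.
Plate: 20 × 6, A = 120 cm², x = 10 cm, Ī = 4 000 cm⁴.
Hole 1 (subtracted): ⌀0.8, A = 0.502655 cm², x = 5 cm, Ī = 0.0201062 cm⁴.
Hole 2 (subtracted): ⌀0.8, A = 0.502655 cm², x = 10 cm, Ī = 0.0201062 cm⁴.
Hole 3 (subtracted): ⌀0.8, A = 0.502655 cm², x = 15 cm, Ī = 0.0201062 cm⁴.
By symmetry the centroid is at mid-width, x̄ = 10 cm.
Transfer each piece to the centroidal y-axis using Ī + A·d² with d = x − 10:
  plate: d = 0 cm → contributes +4 000 cm⁴
  hole 1: d = -5 cm → contributes −12.5865 cm⁴
  hole 2: d = 0 cm → contributes −0.0201062 cm⁴
  hole 3: d = 5 cm → contributes −12.5865 cm⁴
Total I = 3974.81 cm⁴.

Iy ≈ 3975 cm⁴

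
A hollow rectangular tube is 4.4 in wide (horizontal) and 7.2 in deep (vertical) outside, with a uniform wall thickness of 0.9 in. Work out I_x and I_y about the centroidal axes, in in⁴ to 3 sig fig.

Decompose the section into non-overlapping parts with the origin at the bottom-left of its bounding rectangle.
Outer rectangle: 4.4 × 7.2, A = 31.68 in², y = 3.6 in, Ī = 136.86 in⁴.
Inner void (subtracted): 2.6 × 5.4, A = 14.04 in², y = 3.6 in, Ī = 34.117 in⁴.
By symmetry the centroid is at mid-height, ȳ = 3.6 in.
All pieces are centred on the centroidal x-axis, so I = ΣĪ (holes subtracted) = 102.74 in⁴.
Repeating about the centroidal y-axis gives I_y = 43.201 in⁴.

I_x ≈ 103 in⁴, I_y ≈ 43.2 in⁴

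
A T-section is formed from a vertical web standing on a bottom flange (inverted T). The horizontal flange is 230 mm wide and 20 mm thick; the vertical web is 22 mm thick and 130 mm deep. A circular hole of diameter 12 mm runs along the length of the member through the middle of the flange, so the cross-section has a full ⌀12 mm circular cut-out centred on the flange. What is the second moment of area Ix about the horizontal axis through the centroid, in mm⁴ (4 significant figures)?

Decompose the section into non-overlapping parts with the origin at the bottom-left of its bounding rectangle.
Flange: 230 × 20, A = 4 600 mm², y = 10 mm, Ī = 153 333 mm⁴.
Web: 22 × 130, A = 2 860 mm², y = 85 mm, Ī = 4 027 833 mm⁴.
Hole (subtracted): ⌀12, A = 113.097 mm², y = 10 mm, Ī = 1017.88 mm⁴.
Centroid: ȳ = ΣA·y / ΣA = 39.196 mm.
Transfer each piece to the horizontal axis through the centroid using Ī + A·d² with d = y − 39.196:
  flange: d = -29.196 mm → contributes +4 074 397 mm⁴
  web: d = 45.804 mm → contributes +10 028 138 mm⁴
  hole: d = -29.196 mm → contributes −97422.6 mm⁴
Total I = 14 005 112 mm⁴.

Ix ≈ 1.401 × 10⁷ mm⁴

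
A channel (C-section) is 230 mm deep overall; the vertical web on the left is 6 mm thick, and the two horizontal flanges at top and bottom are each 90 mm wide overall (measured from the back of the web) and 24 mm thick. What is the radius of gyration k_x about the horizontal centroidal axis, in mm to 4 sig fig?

k_x ≈ 95.20 mm

Decompose the section into non-overlapping parts with the origin at the bottom-left of its bounding rectangle.
Web: 6 × 230, A = 1 380 mm², y = 115 mm, Ī = 6 083 500 mm⁴.
Top flange (beyond web): 84 × 24, A = 2 016 mm², y = 218 mm, Ī = 96 768 mm⁴.
Bottom flange (beyond web): 84 × 24, A = 2 016 mm², y = 12 mm, Ī = 96 768 mm⁴.
By symmetry the centroid is at mid-height, ȳ = 115 mm.
Transfer each piece to the horizontal centroidal axis using Ī + A·d² with d = y − 115:
  web: d = 0 mm → contributes +6 083 500 mm⁴
  top flange (beyond web): d = 103 mm → contributes +21 484 512 mm⁴
  bottom flange (beyond web): d = -103 mm → contributes +21 484 512 mm⁴
Total I = 49 052 524 mm⁴.
Radius of gyration: k = √(I/A) = √(49 052 524 / 5 412) = 95.2033 mm.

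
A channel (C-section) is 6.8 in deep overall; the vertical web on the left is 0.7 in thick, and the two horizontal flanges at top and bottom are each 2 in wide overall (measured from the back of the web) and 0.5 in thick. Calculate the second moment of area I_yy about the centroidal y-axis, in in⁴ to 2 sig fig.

I_yy ≈ 1.4 in⁴

Decompose the section into non-overlapping parts with the origin at the bottom-left of its bounding rectangle.
Web: 0.7 × 6.8, A = 4.76 in², x = 0.35 in, Ī = 0.1944 in⁴.
Top flange (beyond web): 1.3 × 0.5, A = 0.65 in², x = 1.35 in, Ī = 0.09154 in⁴.
Bottom flange (beyond web): 1.3 × 0.5, A = 0.65 in², x = 1.35 in, Ī = 0.09154 in⁴.
Centroid: x̄ = ΣA·x / ΣA = 0.5645 in.
Transfer each piece to the centroidal y-axis using Ī + A·d² with d = x − 0.5645:
  web: d = -0.2145 in → contributes +0.4134 in⁴
  top flange (beyond web): d = 0.7855 in → contributes +0.4926 in⁴
  bottom flange (beyond web): d = 0.7855 in → contributes +0.4926 in⁴
Total I = 1.399 in⁴.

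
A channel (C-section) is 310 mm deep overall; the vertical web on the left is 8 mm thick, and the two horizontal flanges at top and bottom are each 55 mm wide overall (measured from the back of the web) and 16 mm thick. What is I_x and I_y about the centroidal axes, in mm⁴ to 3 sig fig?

I_x ≈ 5.24 × 10⁷ mm⁴, I_y ≈ 9.98 × 10⁵ mm⁴

Split into non-overlapping primitives; take the origin at the lower-left of the bounding box.
Web: 8 × 310, A = 2 480 mm², y = 155 mm, Ī = 19 860 667 mm⁴.
Top flange (beyond web): 47 × 16, A = 752 mm², y = 302 mm, Ī = 16 043 mm⁴.
Bottom flange (beyond web): 47 × 16, A = 752 mm², y = 8 mm, Ī = 16 043 mm⁴.
By symmetry the centroid is at mid-height, ȳ = 155 mm.
Transfer each piece to the centroidal x-axis using Ī + A·d² with d = y − 155:
  web: d = 0 mm → contributes +19 860 667 mm⁴
  top flange (beyond web): d = 147 mm → contributes +16 266 011 mm⁴
  bottom flange (beyond web): d = -147 mm → contributes +16 266 011 mm⁴
Total I = 52 392 688 mm⁴.
For the y-axis: x̄ = 14.382 mm.
Repeating about the centroidal y-axis gives I_y = 998 108 mm⁴.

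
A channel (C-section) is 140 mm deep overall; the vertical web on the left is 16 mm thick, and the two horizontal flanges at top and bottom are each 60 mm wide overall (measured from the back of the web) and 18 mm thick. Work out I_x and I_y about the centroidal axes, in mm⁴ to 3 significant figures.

I_x ≈ 9.60 × 10⁶ mm⁴, I_y ≈ 1.14 × 10⁶ mm⁴

Treat the section as a set of non-overlapping primitives; coordinates are from the bounding-box lower-left.
Web: 16 × 140, A = 2 240 mm², y = 70 mm, Ī = 3 658 667 mm⁴.
Top flange (beyond web): 44 × 18, A = 792 mm², y = 131 mm, Ī = 21 384 mm⁴.
Bottom flange (beyond web): 44 × 18, A = 792 mm², y = 9 mm, Ī = 21 384 mm⁴.
By symmetry the centroid is at mid-height, ȳ = 70 mm.
Transfer each piece to the centroidal x-axis using Ī + A·d² with d = y − 70:
  web: d = 0 mm → contributes +3 658 667 mm⁴
  top flange (beyond web): d = 61 mm → contributes +2 968 416 mm⁴
  bottom flange (beyond web): d = -61 mm → contributes +2 968 416 mm⁴
Total I = 9 595 499 mm⁴.
For the y-axis: x̄ = 20.427 mm.
Repeating about the centroidal y-axis gives I_y = 1 138 418 mm⁴.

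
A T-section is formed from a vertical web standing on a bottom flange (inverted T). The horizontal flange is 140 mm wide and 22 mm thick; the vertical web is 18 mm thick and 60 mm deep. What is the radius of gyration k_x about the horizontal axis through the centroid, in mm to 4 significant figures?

k_x ≈ 20.76 mm

Decompose the section into non-overlapping parts with the origin at the bottom-left of its bounding rectangle.
Flange: 140 × 22, A = 3 080 mm², y = 11 mm, Ī = 124 227 mm⁴.
Web: 18 × 60, A = 1 080 mm², y = 52 mm, Ī = 324 000 mm⁴.
Centroid: ȳ = ΣA·y / ΣA = 21.6442 mm.
Transfer each piece to the horizontal axis through the centroid using Ī + A·d² with d = y − 21.6442:
  flange: d = -10.6442 mm → contributes +473 190 mm⁴
  web: d = 30.3558 mm → contributes +1 319 191 mm⁴
Total I = 1 792 380 mm⁴.
Radius of gyration: k = √(I/A) = √(1 792 380 / 4 160) = 20.7572 mm.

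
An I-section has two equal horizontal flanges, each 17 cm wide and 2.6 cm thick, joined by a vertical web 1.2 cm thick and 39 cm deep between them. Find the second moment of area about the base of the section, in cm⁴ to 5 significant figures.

I_base ≈ 1.1026 × 10⁵ cm⁴

Break the section into simple shapes (no overlaps), measuring from the bottom-left corner of the bounding box.
Bottom flange: 17 × 2.6, A = 44.2 cm², y = 1.3 cm, Ī = 24.89933 cm⁴.
Web: 1.2 × 39, A = 46.8 cm², y = 22.1 cm, Ī = 5931.9 cm⁴.
Top flange: 17 × 2.6, A = 44.2 cm², y = 42.9 cm, Ī = 24.89933 cm⁴.
Transfer each piece to the bottom edge using Ī + A·d² with d = y − 0:
  bottom flange: d = 1.3 cm → contributes +99.59733 cm⁴
  web: d = 22.1 cm → contributes +28789.49 cm⁴
  top flange: d = 42.9 cm → contributes +81371.02 cm⁴
Total I = 110260.1 cm⁴.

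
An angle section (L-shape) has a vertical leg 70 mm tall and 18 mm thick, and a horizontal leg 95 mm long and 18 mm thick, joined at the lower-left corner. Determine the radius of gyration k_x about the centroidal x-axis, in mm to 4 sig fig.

Treat the section as a set of non-overlapping primitives; coordinates are from the bounding-box lower-left.
Vertical leg: 18 × 70, A = 1 260 mm², y = 35 mm, Ī = 514 500 mm⁴.
Horizontal leg (remainder): 77 × 18, A = 1 386 mm², y = 9 mm, Ī = 37 422 mm⁴.
Centroid: ȳ = ΣA·y / ΣA = 21.381 mm.
Transfer each piece to the centroidal x-axis using Ī + A·d² with d = y − 21.381:
  vertical leg: d = 13.619 mm → contributes +748 203 mm⁴
  horizontal leg (remainder): d = -12.381 mm → contributes +249 879 mm⁴
Total I = 998 082 mm⁴.
Radius of gyration: k = √(I/A) = √(998 082 / 2 646) = 19.4217 mm.

k_x ≈ 19.42 mm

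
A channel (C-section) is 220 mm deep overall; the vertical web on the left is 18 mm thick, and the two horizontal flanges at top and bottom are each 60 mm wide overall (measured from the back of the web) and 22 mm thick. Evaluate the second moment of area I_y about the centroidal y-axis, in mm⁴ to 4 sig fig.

Break the section into simple shapes (no overlaps), measuring from the bottom-left corner of the bounding box.
Web: 18 × 220, A = 3 960 mm², x = 9 mm, Ī = 106 920 mm⁴.
Top flange (beyond web): 42 × 22, A = 924 mm², x = 39 mm, Ī = 135 828 mm⁴.
Bottom flange (beyond web): 42 × 22, A = 924 mm², x = 39 mm, Ī = 135 828 mm⁴.
Centroid: x̄ = ΣA·x / ΣA = 18.5455 mm.
Transfer each piece to the centroidal y-axis using Ī + A·d² with d = x − 18.5455:
  web: d = -9.54545 mm → contributes +467 738 mm⁴
  top flange (beyond web): d = 20.4545 mm → contributes +522 419 mm⁴
  bottom flange (beyond web): d = 20.4545 mm → contributes +522 419 mm⁴
Total I = 1 512 576 mm⁴.

I_y ≈ 1.513 × 10⁶ mm⁴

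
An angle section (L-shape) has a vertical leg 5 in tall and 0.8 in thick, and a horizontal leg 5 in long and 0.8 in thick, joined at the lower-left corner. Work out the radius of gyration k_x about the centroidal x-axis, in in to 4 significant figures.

k_x ≈ 1.500 in

Split into non-overlapping primitives; take the origin at the lower-left of the bounding box.
Vertical leg: 0.8 × 5, A = 4 in², y = 2.5 in, Ī = 8.33333 in⁴.
Horizontal leg (remainder): 4.2 × 0.8, A = 3.36 in², y = 0.4 in, Ī = 0.1792 in⁴.
Centroid: ȳ = ΣA·y / ΣA = 1.5413 in.
Transfer each piece to the centroidal x-axis using Ī + A·d² with d = y − 1.5413:
  vertical leg: d = 0.958696 in → contributes +12.0097 in⁴
  horizontal leg (remainder): d = -1.1413 in → contributes +4.55585 in⁴
Total I = 16.5656 in⁴.
Radius of gyration: k = √(I/A) = √(16.5656 / 7.36) = 1.50025 in.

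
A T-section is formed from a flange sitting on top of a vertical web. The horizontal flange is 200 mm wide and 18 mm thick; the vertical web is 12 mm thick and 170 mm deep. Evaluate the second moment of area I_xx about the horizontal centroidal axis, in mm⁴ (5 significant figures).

I_xx ≈ 1.6516 × 10⁷ mm⁴

Break the section into simple shapes (no overlaps), measuring from the bottom-left corner of the bounding box.
Flange: 200 × 18, A = 3 600 mm², y = 179 mm, Ī = 97 200 mm⁴.
Web: 12 × 170, A = 2 040 mm², y = 85 mm, Ī = 4 913 000 mm⁴.
Centroid: ȳ = ΣA·y / ΣA = 145 mm.
Transfer each piece to the horizontal centroidal axis using Ī + A·d² with d = y − 145:
  flange: d = 34 mm → contributes +4 258 800 mm⁴
  web: d = -60 mm → contributes +12 257 000 mm⁴
Total I = 16 515 800 mm⁴.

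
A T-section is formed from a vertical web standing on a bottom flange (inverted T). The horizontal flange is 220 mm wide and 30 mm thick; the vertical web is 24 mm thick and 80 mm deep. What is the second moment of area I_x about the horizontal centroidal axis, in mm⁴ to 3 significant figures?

I_x ≈ 6.02 × 10⁶ mm⁴

Treat the section as a set of non-overlapping primitives; coordinates are from the bounding-box lower-left.
Flange: 220 × 30, A = 6 600 mm², y = 15 mm, Ī = 495 000 mm⁴.
Web: 24 × 80, A = 1 920 mm², y = 70 mm, Ī = 1 024 000 mm⁴.
Centroid: ȳ = ΣA·y / ΣA = 27.394 mm.
Transfer each piece to the horizontal centroidal axis using Ī + A·d² with d = y − 27.394:
  flange: d = -12.394 mm → contributes +1 508 894 mm⁴
  web: d = 42.606 mm → contributes +4 509 261 mm⁴
Total I = 6 018 155 mm⁴.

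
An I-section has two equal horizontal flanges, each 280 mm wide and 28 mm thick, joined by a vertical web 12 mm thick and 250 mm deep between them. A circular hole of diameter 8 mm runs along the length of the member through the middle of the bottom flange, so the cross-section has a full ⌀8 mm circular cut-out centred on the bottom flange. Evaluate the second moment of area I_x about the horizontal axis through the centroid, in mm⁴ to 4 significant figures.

Treat the section as a set of non-overlapping primitives; coordinates are from the bounding-box lower-left.
Bottom flange: 280 × 28, A = 7 840 mm², y = 14 mm, Ī = 512 213 mm⁴.
Web: 12 × 250, A = 3 000 mm², y = 153 mm, Ī = 15 625 000 mm⁴.
Top flange: 280 × 28, A = 7 840 mm², y = 292 mm, Ī = 512 213 mm⁴.
Hole (subtracted): ⌀8, A = 50.2655 mm², y = 14 mm, Ī = 201.062 mm⁴.
Centroid: ȳ = ΣA·y / ΣA = 153.375 mm.
Transfer each piece to the horizontal axis through the centroid using Ī + A·d² with d = y − 153.375:
  bottom flange: d = -139.375 mm → contributes +152 807 364 mm⁴
  web: d = -0.37504 mm → contributes +15 625 422 mm⁴
  top flange: d = 138.625 mm → contributes +151 172 548 mm⁴
  hole: d = -139.375 mm → contributes −976 628 mm⁴
Total I = 318 628 706 mm⁴.

I_x ≈ 3.186 × 10⁸ mm⁴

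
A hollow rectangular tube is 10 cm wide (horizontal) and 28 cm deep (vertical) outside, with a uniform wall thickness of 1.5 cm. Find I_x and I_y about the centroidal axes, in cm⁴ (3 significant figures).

I_x ≈ 9180 cm⁴, I_y ≈ 1620 cm⁴

Split into non-overlapping primitives; take the origin at the lower-left of the bounding box.
Outer rectangle: 10 × 28, A = 280 cm², y = 14 cm, Ī = 18 293 cm⁴.
Inner void (subtracted): 7 × 25, A = 175 cm², y = 14 cm, Ī = 9114.6 cm⁴.
By symmetry the centroid is at mid-height, ȳ = 14 cm.
All pieces are centred on the centroidal x-axis, so I = ΣĪ (holes subtracted) = 9178.8 cm⁴.
Repeating about the centroidal y-axis gives I_y = 1618.8 cm⁴.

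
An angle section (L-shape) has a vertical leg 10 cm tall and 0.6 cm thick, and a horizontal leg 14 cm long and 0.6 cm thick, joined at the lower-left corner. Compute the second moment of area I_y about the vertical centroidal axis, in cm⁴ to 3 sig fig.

I_y ≈ 289 cm⁴

Split into non-overlapping primitives; take the origin at the lower-left of the bounding box.
Vertical leg: 0.6 × 10, A = 6 cm², x = 0.3 cm, Ī = 0.18 cm⁴.
Horizontal leg (remainder): 13.4 × 0.6, A = 8.04 cm², x = 7.3 cm, Ī = 120.31 cm⁴.
Centroid: x̄ = ΣA·x / ΣA = 4.3085 cm.
Transfer each piece to the vertical centroidal axis using Ī + A·d² with d = x − 4.3085:
  vertical leg: d = -4.0085 cm → contributes +96.591 cm⁴
  horizontal leg (remainder): d = 2.9915 cm → contributes +192.25 cm⁴
Total I = 288.84 cm⁴.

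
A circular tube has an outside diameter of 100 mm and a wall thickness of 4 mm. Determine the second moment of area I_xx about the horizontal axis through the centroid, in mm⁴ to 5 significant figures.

Split into non-overlapping primitives; take the origin at the lower-left of the bounding box.
Outer circle: ⌀100, A = 7853.982 mm², y = 50 mm, Ī = 4 908 739 mm⁴.
Bore (subtracted): ⌀92, A = 6647.61 mm², y = 50 mm, Ī = 3 516 586 mm⁴.
By symmetry the centroid is at mid-height, ȳ = 50 mm.
All pieces are centred on the horizontal axis through the centroid, so I = ΣĪ (holes subtracted) = 1 392 153 mm⁴.

I_xx ≈ 1.3922 × 10⁶ mm⁴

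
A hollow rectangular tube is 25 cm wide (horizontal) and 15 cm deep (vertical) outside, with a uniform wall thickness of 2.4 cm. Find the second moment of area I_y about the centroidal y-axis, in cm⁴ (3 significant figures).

Break the section into simple shapes (no overlaps), measuring from the bottom-left corner of the bounding box.
Outer rectangle: 25 × 15, A = 375 cm², x = 12.5 cm, Ī = 19 531 cm⁴.
Inner void (subtracted): 20.2 × 10.2, A = 206.04 cm², x = 12.5 cm, Ī = 7 006 cm⁴.
By symmetry the centroid is at mid-width, x̄ = 12.5 cm.
All pieces are centred on the centroidal y-axis, so I = ΣĪ (holes subtracted) = 12 525 cm⁴.

I_y ≈ 1.25 × 10⁴ cm⁴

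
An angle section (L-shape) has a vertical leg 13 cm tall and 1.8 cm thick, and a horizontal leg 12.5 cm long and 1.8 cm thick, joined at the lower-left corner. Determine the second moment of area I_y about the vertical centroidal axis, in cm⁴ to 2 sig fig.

Break the section into simple shapes (no overlaps), measuring from the bottom-left corner of the bounding box.
Vertical leg: 1.8 × 13, A = 23.4 cm², x = 0.9 cm, Ī = 6.318 cm⁴.
Horizontal leg (remainder): 10.7 × 1.8, A = 19.26 cm², x = 7.15 cm, Ī = 183.8 cm⁴.
Centroid: x̄ = ΣA·x / ΣA = 3.722 cm.
Transfer each piece to the vertical centroidal axis using Ī + A·d² with d = x − 3.722:
  vertical leg: d = -2.822 cm → contributes +192.6 cm⁴
  horizontal leg (remainder): d = 3.428 cm → contributes +410.1 cm⁴
Total I = 602.8 cm⁴.

I_y ≈ 600 cm⁴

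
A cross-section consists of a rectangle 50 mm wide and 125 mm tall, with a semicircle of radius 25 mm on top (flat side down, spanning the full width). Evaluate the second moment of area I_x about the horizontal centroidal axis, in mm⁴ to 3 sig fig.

Decompose the section into non-overlapping parts with the origin at the bottom-left of its bounding rectangle.
Rectangular body: 50 × 125, A = 6 250 mm², y = 62.5 mm, Ī = 8 138 021 mm⁴.
Semicircular cap: semicircle r = 25, A = 981.75 mm², y = 135.61 mm, Ī = 42 874 mm⁴.
Centroid: ȳ = ΣA·y / ΣA = 72.425 mm.
Transfer each piece to the horizontal centroidal axis using Ī + A·d² with d = y − 72.425:
  rectangular body: d = -9.9251 mm → contributes +8 753 695 mm⁴
  semicircular cap: d = 63.185 mm → contributes +3 962 376 mm⁴
Total I = 12 716 070 mm⁴.

I_x ≈ 1.27 × 10⁷ mm⁴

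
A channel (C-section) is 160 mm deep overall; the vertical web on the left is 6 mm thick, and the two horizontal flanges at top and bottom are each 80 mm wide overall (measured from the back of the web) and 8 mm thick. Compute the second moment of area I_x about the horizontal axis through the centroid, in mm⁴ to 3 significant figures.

Break the section into simple shapes (no overlaps), measuring from the bottom-left corner of the bounding box.
Web: 6 × 160, A = 960 mm², y = 80 mm, Ī = 2 048 000 mm⁴.
Top flange (beyond web): 74 × 8, A = 592 mm², y = 156 mm, Ī = 3157.3 mm⁴.
Bottom flange (beyond web): 74 × 8, A = 592 mm², y = 4 mm, Ī = 3157.3 mm⁴.
By symmetry the centroid is at mid-height, ȳ = 80 mm.
Transfer each piece to the horizontal axis through the centroid using Ī + A·d² with d = y − 80:
  web: d = 0 mm → contributes +2 048 000 mm⁴
  top flange (beyond web): d = 76 mm → contributes +3 422 549 mm⁴
  bottom flange (beyond web): d = -76 mm → contributes +3 422 549 mm⁴
Total I = 8 893 099 mm⁴.

I_x ≈ 8.89 × 10⁶ mm⁴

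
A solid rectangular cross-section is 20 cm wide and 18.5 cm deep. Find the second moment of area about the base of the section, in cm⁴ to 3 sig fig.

I_base ≈ 4.22 × 10⁴ cm⁴

The section: 20 × 18.5, A = 370 cm², y = 9.25 cm, Ī = 10 553 cm⁴.
Transfer it to the base of the section using Ī + A·d² with d = y − 0:
  the section: d = 9.25 cm → contributes +42 211 cm⁴
Total I = 42 211 cm⁴.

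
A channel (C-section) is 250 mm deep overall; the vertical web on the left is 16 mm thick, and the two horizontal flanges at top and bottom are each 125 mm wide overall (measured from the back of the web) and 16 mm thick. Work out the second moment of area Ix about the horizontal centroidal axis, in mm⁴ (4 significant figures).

Ix ≈ 6.865 × 10⁷ mm⁴

Break the section into simple shapes (no overlaps), measuring from the bottom-left corner of the bounding box.
Web: 16 × 250, A = 4 000 mm², y = 125 mm, Ī = 20 833 333 mm⁴.
Top flange (beyond web): 109 × 16, A = 1 744 mm², y = 242 mm, Ī = 37205.3 mm⁴.
Bottom flange (beyond web): 109 × 16, A = 1 744 mm², y = 8 mm, Ī = 37205.3 mm⁴.
By symmetry the centroid is at mid-height, ȳ = 125 mm.
Transfer each piece to the horizontal centroidal axis using Ī + A·d² with d = y − 125:
  web: d = 0 mm → contributes +20 833 333 mm⁴
  top flange (beyond web): d = 117 mm → contributes +23 910 821 mm⁴
  bottom flange (beyond web): d = -117 mm → contributes +23 910 821 mm⁴
Total I = 68 654 976 mm⁴.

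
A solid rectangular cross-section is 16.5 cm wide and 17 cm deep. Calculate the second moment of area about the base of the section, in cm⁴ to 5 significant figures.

I_base ≈ 2.7022 × 10⁴ cm⁴

The section: 16.5 × 17, A = 280.5 cm², y = 8.5 cm, Ī = 6755.375 cm⁴.
Transfer it to a horizontal axis along the bottom face using Ī + A·d² with d = y − 0:
  the section: d = 8.5 cm → contributes +27021.5 cm⁴
Total I = 27021.5 cm⁴.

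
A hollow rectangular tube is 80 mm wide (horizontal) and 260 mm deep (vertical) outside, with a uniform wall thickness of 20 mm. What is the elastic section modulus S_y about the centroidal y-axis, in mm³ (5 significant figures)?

S_y ≈ 2.4800 × 10⁵ mm³

Break the section into simple shapes (no overlaps), measuring from the bottom-left corner of the bounding box.
Outer rectangle: 80 × 260, A = 20 800 mm², x = 40 mm, Ī = 11 093 333 mm⁴.
Inner void (subtracted): 40 × 220, A = 8 800 mm², x = 40 mm, Ī = 1 173 333 mm⁴.
By symmetry the centroid is at mid-width, x̄ = 40 mm.
All pieces are centred on the centroidal y-axis, so I = ΣĪ (holes subtracted) = 9 920 000 mm⁴.
Extreme fibre distance c = 40 mm; S = I/c = 248 000 mm³.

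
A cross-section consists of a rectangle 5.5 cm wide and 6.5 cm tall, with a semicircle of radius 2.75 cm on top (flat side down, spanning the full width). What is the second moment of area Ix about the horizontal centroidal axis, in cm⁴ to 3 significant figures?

Split into non-overlapping primitives; take the origin at the lower-left of the bounding box.
Rectangular body: 5.5 × 6.5, A = 35.75 cm², y = 3.25 cm, Ī = 125.87 cm⁴.
Semicircular cap: semicircle r = 2.75, A = 11.879 cm², y = 7.6671 cm, Ī = 6.2772 cm⁴.
Centroid: ȳ = ΣA·y / ΣA = 4.3517 cm.
Transfer each piece to the horizontal centroidal axis using Ī + A·d² with d = y − 4.3517:
  rectangular body: d = -1.1017 cm → contributes +169.26 cm⁴
  semicircular cap: d = 3.3155 cm → contributes +136.86 cm⁴
Total I = 306.12 cm⁴.

Ix ≈ 306 cm⁴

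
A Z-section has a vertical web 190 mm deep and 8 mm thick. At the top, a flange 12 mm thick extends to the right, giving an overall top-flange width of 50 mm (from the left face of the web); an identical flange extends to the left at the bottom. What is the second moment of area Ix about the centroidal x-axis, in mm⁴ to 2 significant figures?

Split into non-overlapping primitives; take the origin at the lower-left of the bounding box.
Web: 8 × 190, A = 1 520 mm², y = 95 mm, Ī = 4 572 667 mm⁴.
Top flange (beyond web): 42 × 12, A = 504 mm², y = 184 mm, Ī = 6 048 mm⁴.
Bottom flange (beyond web): 42 × 12, A = 504 mm², y = 6 mm, Ī = 6 048 mm⁴.
Centroid: ȳ = ΣA·y / ΣA = 95 mm.
Transfer each piece to the centroidal x-axis using Ī + A·d² with d = y − 95:
  web: d = 0 mm → contributes +4 572 667 mm⁴
  top flange (beyond web): d = 89 mm → contributes +3 998 232 mm⁴
  bottom flange (beyond web): d = -89 mm → contributes +3 998 232 mm⁴
Total I = 12 569 131 mm⁴.

Ix ≈ 1.3 × 10⁷ mm⁴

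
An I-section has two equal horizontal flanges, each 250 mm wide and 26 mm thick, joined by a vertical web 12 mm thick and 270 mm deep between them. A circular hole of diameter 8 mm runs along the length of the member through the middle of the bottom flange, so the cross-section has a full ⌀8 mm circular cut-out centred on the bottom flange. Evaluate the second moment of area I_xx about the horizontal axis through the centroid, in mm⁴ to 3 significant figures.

Break the section into simple shapes (no overlaps), measuring from the bottom-left corner of the bounding box.
Bottom flange: 250 × 26, A = 6 500 mm², y = 13 mm, Ī = 366 167 mm⁴.
Web: 12 × 270, A = 3 240 mm², y = 161 mm, Ī = 19 683 000 mm⁴.
Top flange: 250 × 26, A = 6 500 mm², y = 309 mm, Ī = 366 167 mm⁴.
Hole (subtracted): ⌀8, A = 50.265 mm², y = 13 mm, Ī = 201.06 mm⁴.
Centroid: ȳ = ΣA·y / ΣA = 161.46 mm.
Transfer each piece to the horizontal axis through the centroid using Ī + A·d² with d = y − 161.46:
  bottom flange: d = -148.46 mm → contributes +143 627 630 mm⁴
  web: d = -0.45951 mm → contributes +19 683 684 mm⁴
  top flange: d = 147.54 mm → contributes +141 859 448 mm⁴
  hole: d = -148.46 mm → contributes −1 108 064 mm⁴
Total I = 304 062 699 mm⁴.

I_xx ≈ 3.04 × 10⁸ mm⁴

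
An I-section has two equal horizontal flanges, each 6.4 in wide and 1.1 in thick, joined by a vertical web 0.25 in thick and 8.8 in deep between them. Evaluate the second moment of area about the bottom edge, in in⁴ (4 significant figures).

Decompose the section into non-overlapping parts with the origin at the bottom-left of its bounding rectangle.
Bottom flange: 6.4 × 1.1, A = 7.04 in², y = 0.55 in, Ī = 0.709867 in⁴.
Web: 0.25 × 8.8, A = 2.2 in², y = 5.5 in, Ī = 14.1973 in⁴.
Top flange: 6.4 × 1.1, A = 7.04 in², y = 10.45 in, Ī = 0.709867 in⁴.
Transfer each piece to the bottom edge using Ī + A·d² with d = y − 0:
  bottom flange: d = 0.55 in → contributes +2.83947 in⁴
  web: d = 5.5 in → contributes +80.7473 in⁴
  top flange: d = 10.45 in → contributes +769.495 in⁴
Total I = 853.082 in⁴.

I_base ≈ 853.1 in⁴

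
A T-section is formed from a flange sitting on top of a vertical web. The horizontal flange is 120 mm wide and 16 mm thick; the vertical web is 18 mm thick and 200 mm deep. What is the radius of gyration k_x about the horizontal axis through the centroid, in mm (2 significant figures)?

k_x ≈ 69 mm

Decompose the section into non-overlapping parts with the origin at the bottom-left of its bounding rectangle.
Flange: 120 × 16, A = 1 920 mm², y = 208 mm, Ī = 40 960 mm⁴.
Web: 18 × 200, A = 3 600 mm², y = 100 mm, Ī = 12 000 000 mm⁴.
Centroid: ȳ = ΣA·y / ΣA = 137.6 mm.
Transfer each piece to the horizontal axis through the centroid using Ī + A·d² with d = y − 137.6:
  flange: d = 70.43 mm → contributes +9 566 193 mm⁴
  web: d = -37.57 mm → contributes +17 080 124 mm⁴
Total I = 26 646 317 mm⁴.
Radius of gyration: k = √(I/A) = √(26 646 317 / 5 520) = 69.48 mm.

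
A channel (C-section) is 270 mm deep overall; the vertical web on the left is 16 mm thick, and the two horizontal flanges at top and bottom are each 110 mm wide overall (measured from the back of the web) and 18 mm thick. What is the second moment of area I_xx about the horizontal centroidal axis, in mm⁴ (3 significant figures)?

Break the section into simple shapes (no overlaps), measuring from the bottom-left corner of the bounding box.
Web: 16 × 270, A = 4 320 mm², y = 135 mm, Ī = 26 244 000 mm⁴.
Top flange (beyond web): 94 × 18, A = 1 692 mm², y = 261 mm, Ī = 45 684 mm⁴.
Bottom flange (beyond web): 94 × 18, A = 1 692 mm², y = 9 mm, Ī = 45 684 mm⁴.
By symmetry the centroid is at mid-height, ȳ = 135 mm.
Transfer each piece to the horizontal centroidal axis using Ī + A·d² with d = y − 135:
  web: d = 0 mm → contributes +26 244 000 mm⁴
  top flange (beyond web): d = 126 mm → contributes +26 907 876 mm⁴
  bottom flange (beyond web): d = -126 mm → contributes +26 907 876 mm⁴
Total I = 80 059 752 mm⁴.

I_xx ≈ 8.01 × 10⁷ mm⁴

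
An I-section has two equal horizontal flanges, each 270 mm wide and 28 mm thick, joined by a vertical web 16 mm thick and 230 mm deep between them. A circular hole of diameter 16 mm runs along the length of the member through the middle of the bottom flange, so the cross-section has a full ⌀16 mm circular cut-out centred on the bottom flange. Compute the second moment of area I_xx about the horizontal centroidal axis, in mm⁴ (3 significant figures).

Treat the section as a set of non-overlapping primitives; coordinates are from the bounding-box lower-left.
Bottom flange: 270 × 28, A = 7 560 mm², y = 14 mm, Ī = 493 920 mm⁴.
Web: 16 × 230, A = 3 680 mm², y = 143 mm, Ī = 16 222 667 mm⁴.
Top flange: 270 × 28, A = 7 560 mm², y = 272 mm, Ī = 493 920 mm⁴.
Hole (subtracted): ⌀16, A = 201.06 mm², y = 14 mm, Ī = 3 217 mm⁴.
Centroid: ȳ = ΣA·y / ΣA = 144.39 mm.
Transfer each piece to the horizontal centroidal axis using Ī + A·d² with d = y − 144.39:
  bottom flange: d = -130.39 mm → contributes +129 034 607 mm⁴
  web: d = -1.3945 mm → contributes +16 229 823 mm⁴
  top flange: d = 127.61 mm → contributes +123 594 557 mm⁴
  hole: d = -130.39 mm → contributes −3 421 820 mm⁴
Total I = 265 437 168 mm⁴.

I_xx ≈ 2.65 × 10⁸ mm⁴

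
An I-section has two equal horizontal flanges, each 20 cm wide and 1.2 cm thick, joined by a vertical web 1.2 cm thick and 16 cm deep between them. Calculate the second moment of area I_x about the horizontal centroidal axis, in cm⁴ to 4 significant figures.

Treat the section as a set of non-overlapping primitives; coordinates are from the bounding-box lower-left.
Bottom flange: 20 × 1.2, A = 24 cm², y = 0.6 cm, Ī = 2.88 cm⁴.
Web: 1.2 × 16, A = 19.2 cm², y = 9.2 cm, Ī = 409.6 cm⁴.
Top flange: 20 × 1.2, A = 24 cm², y = 17.8 cm, Ī = 2.88 cm⁴.
By symmetry the centroid is at mid-height, ȳ = 9.2 cm.
Transfer each piece to the horizontal centroidal axis using Ī + A·d² with d = y − 9.2:
  bottom flange: d = -8.6 cm → contributes +1777.92 cm⁴
  web: d = 0 cm → contributes +409.6 cm⁴
  top flange: d = 8.6 cm → contributes +1777.92 cm⁴
Total I = 3965.44 cm⁴.

I_x ≈ 3965 cm⁴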